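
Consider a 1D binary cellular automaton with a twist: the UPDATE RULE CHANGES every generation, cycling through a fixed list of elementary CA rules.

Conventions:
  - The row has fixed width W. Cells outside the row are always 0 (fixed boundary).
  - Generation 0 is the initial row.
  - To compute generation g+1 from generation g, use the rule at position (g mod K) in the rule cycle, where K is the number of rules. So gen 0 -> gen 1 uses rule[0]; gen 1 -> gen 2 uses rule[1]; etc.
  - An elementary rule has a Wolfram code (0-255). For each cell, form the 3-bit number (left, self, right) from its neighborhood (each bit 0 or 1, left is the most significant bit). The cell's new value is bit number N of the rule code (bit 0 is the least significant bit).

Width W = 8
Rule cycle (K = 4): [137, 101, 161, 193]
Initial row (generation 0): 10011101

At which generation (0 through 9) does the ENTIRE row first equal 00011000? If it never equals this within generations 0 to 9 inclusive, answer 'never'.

Gen 0: 10011101
Gen 1 (rule 137): 00011000
Gen 2 (rule 101): 11001011
Gen 3 (rule 161): 00000100
Gen 4 (rule 193): 11110001
Gen 5 (rule 137): 11100100
Gen 6 (rule 101): 00100101
Gen 7 (rule 161): 10000010
Gen 8 (rule 193): 00111000
Gen 9 (rule 137): 10110011

Answer: 1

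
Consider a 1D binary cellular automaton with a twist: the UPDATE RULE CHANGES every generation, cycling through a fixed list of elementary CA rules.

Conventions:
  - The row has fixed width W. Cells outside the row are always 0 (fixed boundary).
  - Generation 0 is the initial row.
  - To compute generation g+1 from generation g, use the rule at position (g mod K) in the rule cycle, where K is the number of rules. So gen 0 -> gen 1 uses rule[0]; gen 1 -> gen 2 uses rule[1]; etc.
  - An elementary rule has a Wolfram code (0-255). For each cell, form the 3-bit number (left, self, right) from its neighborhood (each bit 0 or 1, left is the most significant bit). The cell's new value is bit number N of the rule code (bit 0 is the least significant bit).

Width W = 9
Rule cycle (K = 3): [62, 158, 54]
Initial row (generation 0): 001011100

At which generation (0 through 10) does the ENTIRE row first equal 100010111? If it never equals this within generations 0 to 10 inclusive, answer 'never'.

Answer: never

Derivation:
Gen 0: 001011100
Gen 1 (rule 62): 011110010
Gen 2 (rule 158): 111101111
Gen 3 (rule 54): 000010000
Gen 4 (rule 62): 000111000
Gen 5 (rule 158): 001110100
Gen 6 (rule 54): 010001110
Gen 7 (rule 62): 111011001
Gen 8 (rule 158): 110010111
Gen 9 (rule 54): 001111000
Gen 10 (rule 62): 011000100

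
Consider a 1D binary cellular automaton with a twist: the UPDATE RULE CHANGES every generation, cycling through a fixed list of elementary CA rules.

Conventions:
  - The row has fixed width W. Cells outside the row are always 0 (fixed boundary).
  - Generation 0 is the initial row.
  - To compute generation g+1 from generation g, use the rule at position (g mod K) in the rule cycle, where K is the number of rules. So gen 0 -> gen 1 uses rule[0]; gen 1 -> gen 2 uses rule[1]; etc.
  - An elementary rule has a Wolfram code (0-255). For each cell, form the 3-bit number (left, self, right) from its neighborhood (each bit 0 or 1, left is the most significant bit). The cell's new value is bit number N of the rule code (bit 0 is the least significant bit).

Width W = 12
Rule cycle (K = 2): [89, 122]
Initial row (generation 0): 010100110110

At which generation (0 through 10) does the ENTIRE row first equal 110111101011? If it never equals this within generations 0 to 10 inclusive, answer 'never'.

Gen 0: 010100110110
Gen 1 (rule 89): 000010110111
Gen 2 (rule 122): 000101111101
Gen 3 (rule 89): 110001000100
Gen 4 (rule 122): 111010101010
Gen 5 (rule 89): 101000000001
Gen 6 (rule 122): 010100000010
Gen 7 (rule 89): 000011111001
Gen 8 (rule 122): 000110001110
Gen 9 (rule 89): 110111101011
Gen 10 (rule 122): 111100110111

Answer: 9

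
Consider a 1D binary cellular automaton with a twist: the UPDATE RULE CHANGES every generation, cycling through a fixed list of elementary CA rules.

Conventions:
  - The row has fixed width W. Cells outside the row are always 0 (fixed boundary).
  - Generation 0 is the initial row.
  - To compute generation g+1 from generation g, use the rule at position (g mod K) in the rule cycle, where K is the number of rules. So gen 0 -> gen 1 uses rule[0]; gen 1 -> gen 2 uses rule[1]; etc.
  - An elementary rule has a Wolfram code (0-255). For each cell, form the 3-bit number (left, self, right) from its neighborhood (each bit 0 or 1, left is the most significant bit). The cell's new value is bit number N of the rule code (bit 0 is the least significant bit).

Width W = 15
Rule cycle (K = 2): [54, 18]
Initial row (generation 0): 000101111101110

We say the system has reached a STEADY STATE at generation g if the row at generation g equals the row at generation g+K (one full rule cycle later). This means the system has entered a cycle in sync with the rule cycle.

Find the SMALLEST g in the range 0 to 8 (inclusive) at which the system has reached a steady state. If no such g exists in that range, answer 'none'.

Gen 0: 000101111101110
Gen 1 (rule 54): 001110000010001
Gen 2 (rule 18): 010001000101010
Gen 3 (rule 54): 111011101111111
Gen 4 (rule 18): 000000000000000
Gen 5 (rule 54): 000000000000000
Gen 6 (rule 18): 000000000000000
Gen 7 (rule 54): 000000000000000
Gen 8 (rule 18): 000000000000000
Gen 9 (rule 54): 000000000000000
Gen 10 (rule 18): 000000000000000

Answer: 4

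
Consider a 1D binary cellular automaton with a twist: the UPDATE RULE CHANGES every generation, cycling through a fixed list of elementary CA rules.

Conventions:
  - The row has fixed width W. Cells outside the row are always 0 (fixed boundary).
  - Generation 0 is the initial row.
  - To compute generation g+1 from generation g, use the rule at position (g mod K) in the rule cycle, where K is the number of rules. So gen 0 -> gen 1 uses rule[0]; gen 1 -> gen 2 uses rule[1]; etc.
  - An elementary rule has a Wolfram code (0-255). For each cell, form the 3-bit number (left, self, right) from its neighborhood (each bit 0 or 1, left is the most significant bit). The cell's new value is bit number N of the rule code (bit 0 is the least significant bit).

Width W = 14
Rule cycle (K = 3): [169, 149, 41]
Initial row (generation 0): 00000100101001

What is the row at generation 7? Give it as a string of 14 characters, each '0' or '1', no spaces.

Answer: 10000011001111

Derivation:
Gen 0: 00000100101001
Gen 1 (rule 169): 11110000010000
Gen 2 (rule 149): 01101111011111
Gen 3 (rule 41): 01011000110000
Gen 4 (rule 169): 00110010100111
Gen 5 (rule 149): 10001010110010
Gen 6 (rule 41): 00100101100000
Gen 7 (rule 169): 10000011001111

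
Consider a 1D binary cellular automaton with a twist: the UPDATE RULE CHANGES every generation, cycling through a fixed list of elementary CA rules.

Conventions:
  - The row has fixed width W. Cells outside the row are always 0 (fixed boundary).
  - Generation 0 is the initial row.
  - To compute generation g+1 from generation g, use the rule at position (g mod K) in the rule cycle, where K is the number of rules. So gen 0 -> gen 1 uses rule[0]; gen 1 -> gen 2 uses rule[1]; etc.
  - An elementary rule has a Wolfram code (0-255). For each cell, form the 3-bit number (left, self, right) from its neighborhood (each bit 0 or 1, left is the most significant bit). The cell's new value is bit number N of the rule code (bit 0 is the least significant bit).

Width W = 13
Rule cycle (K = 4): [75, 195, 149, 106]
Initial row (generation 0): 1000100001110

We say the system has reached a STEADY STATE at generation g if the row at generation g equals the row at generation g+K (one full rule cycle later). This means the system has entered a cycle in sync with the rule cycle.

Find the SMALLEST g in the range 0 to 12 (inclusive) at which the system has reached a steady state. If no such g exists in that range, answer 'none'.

Gen 0: 1000100001110
Gen 1 (rule 75): 0011001111010
Gen 2 (rule 195): 1101010111000
Gen 3 (rule 149): 0001010010111
Gen 4 (rule 106): 0010100101101
Gen 5 (rule 75): 1100001001100
Gen 6 (rule 195): 0101110010101
Gen 7 (rule 149): 0100101010101
Gen 8 (rule 106): 1001010101010
Gen 9 (rule 75): 0010000000000
Gen 10 (rule 195): 1100111111111
Gen 11 (rule 149): 0010011111110
Gen 12 (rule 106): 0100110000010
Gen 13 (rule 75): 1001110111100
Gen 14 (rule 195): 0010110011101
Gen 15 (rule 149): 1010001001001
Gen 16 (rule 106): 0100010010010

Answer: none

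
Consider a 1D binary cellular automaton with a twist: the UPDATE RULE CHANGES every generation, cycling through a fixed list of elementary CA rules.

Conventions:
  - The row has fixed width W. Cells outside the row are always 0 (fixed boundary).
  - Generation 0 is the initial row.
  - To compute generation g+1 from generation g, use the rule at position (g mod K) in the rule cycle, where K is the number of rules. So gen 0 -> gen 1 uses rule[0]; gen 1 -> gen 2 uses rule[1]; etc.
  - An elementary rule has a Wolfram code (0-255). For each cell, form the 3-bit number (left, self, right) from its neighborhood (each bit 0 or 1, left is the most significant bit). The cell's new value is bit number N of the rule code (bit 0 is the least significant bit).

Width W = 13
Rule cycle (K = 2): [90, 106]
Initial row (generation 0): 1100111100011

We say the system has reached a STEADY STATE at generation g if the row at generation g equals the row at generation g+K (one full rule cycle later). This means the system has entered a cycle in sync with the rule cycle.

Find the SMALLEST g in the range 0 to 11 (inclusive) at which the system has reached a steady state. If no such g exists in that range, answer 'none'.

Answer: none

Derivation:
Gen 0: 1100111100011
Gen 1 (rule 90): 1111100110111
Gen 2 (rule 106): 1000101111101
Gen 3 (rule 90): 0101001000100
Gen 4 (rule 106): 1010010001000
Gen 5 (rule 90): 0001101010100
Gen 6 (rule 106): 0011110101000
Gen 7 (rule 90): 0110010000100
Gen 8 (rule 106): 1110100001000
Gen 9 (rule 90): 1010010010100
Gen 10 (rule 106): 0100100101000
Gen 11 (rule 90): 1011011000100
Gen 12 (rule 106): 0111111001000
Gen 13 (rule 90): 1100001110100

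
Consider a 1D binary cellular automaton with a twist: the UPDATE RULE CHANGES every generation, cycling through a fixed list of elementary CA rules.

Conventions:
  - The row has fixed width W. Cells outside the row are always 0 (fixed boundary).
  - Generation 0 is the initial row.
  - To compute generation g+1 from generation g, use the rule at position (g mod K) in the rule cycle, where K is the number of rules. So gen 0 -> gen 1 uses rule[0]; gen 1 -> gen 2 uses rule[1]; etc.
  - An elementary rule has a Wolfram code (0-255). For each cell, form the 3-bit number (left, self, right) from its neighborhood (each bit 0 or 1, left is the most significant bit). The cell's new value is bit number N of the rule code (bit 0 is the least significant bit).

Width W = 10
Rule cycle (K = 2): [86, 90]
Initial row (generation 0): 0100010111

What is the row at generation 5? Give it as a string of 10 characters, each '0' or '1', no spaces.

Answer: 0011011101

Derivation:
Gen 0: 0100010111
Gen 1 (rule 86): 1110110001
Gen 2 (rule 90): 1010111010
Gen 3 (rule 86): 1010001011
Gen 4 (rule 90): 0001010011
Gen 5 (rule 86): 0011011101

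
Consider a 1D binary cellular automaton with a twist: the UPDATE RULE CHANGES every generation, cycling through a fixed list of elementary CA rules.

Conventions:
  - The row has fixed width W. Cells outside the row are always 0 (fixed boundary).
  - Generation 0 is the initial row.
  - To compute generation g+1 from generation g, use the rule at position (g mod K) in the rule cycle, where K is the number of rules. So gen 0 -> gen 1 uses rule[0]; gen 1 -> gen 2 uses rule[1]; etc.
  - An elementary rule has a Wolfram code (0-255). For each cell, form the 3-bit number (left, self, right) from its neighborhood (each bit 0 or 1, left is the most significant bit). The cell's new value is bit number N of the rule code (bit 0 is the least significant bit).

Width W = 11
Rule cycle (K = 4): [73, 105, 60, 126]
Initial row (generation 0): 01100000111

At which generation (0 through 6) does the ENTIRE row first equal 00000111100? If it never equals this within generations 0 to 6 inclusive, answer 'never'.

Gen 0: 01100000111
Gen 1 (rule 73): 01101110101
Gen 2 (rule 105): 01111011010
Gen 3 (rule 60): 01000110111
Gen 4 (rule 126): 11101111101
Gen 5 (rule 73): 10101000100
Gen 6 (rule 105): 01010010001

Answer: never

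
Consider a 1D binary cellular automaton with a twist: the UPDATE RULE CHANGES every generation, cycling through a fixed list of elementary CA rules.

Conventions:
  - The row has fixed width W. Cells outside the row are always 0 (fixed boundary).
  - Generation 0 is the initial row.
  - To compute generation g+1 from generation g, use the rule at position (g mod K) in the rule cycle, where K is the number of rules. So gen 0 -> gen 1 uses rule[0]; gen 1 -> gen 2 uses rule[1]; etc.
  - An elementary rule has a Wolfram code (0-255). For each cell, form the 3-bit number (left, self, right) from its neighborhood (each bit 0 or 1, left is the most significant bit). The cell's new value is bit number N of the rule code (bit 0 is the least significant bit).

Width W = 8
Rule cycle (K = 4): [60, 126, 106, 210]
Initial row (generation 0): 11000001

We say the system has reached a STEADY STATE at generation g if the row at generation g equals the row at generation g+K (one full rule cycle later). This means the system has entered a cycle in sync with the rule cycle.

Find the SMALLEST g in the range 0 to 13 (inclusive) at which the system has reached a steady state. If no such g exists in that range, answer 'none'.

Answer: none

Derivation:
Gen 0: 11000001
Gen 1 (rule 60): 10100001
Gen 2 (rule 126): 11110011
Gen 3 (rule 106): 10010111
Gen 4 (rule 210): 01100011
Gen 5 (rule 60): 01010010
Gen 6 (rule 126): 11111111
Gen 7 (rule 106): 10000001
Gen 8 (rule 210): 01000010
Gen 9 (rule 60): 01100011
Gen 10 (rule 126): 11110111
Gen 11 (rule 106): 10011101
Gen 12 (rule 210): 01101100
Gen 13 (rule 60): 01011010
Gen 14 (rule 126): 11111111
Gen 15 (rule 106): 10000001
Gen 16 (rule 210): 01000010
Gen 17 (rule 60): 01100011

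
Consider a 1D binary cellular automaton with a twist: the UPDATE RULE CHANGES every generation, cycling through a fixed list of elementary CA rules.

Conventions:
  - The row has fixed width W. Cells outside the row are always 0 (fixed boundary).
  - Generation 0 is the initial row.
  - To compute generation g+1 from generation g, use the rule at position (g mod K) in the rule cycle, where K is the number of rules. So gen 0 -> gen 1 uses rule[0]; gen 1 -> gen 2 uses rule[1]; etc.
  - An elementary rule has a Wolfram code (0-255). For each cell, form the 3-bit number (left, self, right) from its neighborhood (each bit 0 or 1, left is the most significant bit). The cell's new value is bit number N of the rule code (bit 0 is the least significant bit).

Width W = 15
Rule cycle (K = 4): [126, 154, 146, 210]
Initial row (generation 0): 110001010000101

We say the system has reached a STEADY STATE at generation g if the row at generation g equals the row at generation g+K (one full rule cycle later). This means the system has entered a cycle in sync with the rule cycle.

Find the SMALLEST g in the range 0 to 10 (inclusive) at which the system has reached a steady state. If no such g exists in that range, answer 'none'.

Gen 0: 110001010000101
Gen 1 (rule 126): 111011111001111
Gen 2 (rule 154): 110011110111110
Gen 3 (rule 146): 001101100011101
Gen 4 (rule 210): 010100110101100
Gen 5 (rule 126): 111111111111110
Gen 6 (rule 154): 111111111111101
Gen 7 (rule 146): 011111111111000
Gen 8 (rule 210): 101111111111100
Gen 9 (rule 126): 111000000000110
Gen 10 (rule 154): 110100000001101
Gen 11 (rule 146): 000010000010000
Gen 12 (rule 210): 000101000101000
Gen 13 (rule 126): 001111101111100
Gen 14 (rule 154): 011111001111010

Answer: none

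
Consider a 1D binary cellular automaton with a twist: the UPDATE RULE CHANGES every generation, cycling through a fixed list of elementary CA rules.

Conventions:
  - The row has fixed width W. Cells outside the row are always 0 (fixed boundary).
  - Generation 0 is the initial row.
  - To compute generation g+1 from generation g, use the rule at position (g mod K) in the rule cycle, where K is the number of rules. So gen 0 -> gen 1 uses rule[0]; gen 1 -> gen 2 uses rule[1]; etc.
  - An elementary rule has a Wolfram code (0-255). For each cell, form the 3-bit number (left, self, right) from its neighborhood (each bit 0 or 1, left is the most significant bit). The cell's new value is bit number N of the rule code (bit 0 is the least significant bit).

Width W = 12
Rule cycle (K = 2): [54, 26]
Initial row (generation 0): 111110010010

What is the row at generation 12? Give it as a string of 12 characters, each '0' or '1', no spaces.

Answer: 010110111000

Derivation:
Gen 0: 111110010010
Gen 1 (rule 54): 000001111111
Gen 2 (rule 26): 000011000000
Gen 3 (rule 54): 000100100000
Gen 4 (rule 26): 001011010000
Gen 5 (rule 54): 011100111000
Gen 6 (rule 26): 110011100100
Gen 7 (rule 54): 001100011110
Gen 8 (rule 26): 011010110001
Gen 9 (rule 54): 100111001011
Gen 10 (rule 26): 011100110010
Gen 11 (rule 54): 100011001111
Gen 12 (rule 26): 010110111000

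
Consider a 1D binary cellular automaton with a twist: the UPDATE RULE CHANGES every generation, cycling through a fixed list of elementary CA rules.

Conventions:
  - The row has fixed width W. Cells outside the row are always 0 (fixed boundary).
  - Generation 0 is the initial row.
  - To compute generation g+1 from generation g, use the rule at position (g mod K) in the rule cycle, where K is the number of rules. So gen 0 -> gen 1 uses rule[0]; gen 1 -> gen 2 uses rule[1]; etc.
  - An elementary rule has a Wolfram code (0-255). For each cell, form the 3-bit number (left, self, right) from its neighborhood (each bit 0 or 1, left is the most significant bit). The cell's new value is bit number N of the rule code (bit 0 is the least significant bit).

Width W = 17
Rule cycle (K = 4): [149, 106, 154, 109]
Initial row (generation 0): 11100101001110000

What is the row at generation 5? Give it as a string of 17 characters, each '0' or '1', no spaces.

Answer: 01110000000001101

Derivation:
Gen 0: 11100101001110000
Gen 1 (rule 149): 01010101100101111
Gen 2 (rule 106): 10101011101011001
Gen 3 (rule 154): 00000011000010110
Gen 4 (rule 109): 11111011011011110
Gen 5 (rule 149): 01110000000001101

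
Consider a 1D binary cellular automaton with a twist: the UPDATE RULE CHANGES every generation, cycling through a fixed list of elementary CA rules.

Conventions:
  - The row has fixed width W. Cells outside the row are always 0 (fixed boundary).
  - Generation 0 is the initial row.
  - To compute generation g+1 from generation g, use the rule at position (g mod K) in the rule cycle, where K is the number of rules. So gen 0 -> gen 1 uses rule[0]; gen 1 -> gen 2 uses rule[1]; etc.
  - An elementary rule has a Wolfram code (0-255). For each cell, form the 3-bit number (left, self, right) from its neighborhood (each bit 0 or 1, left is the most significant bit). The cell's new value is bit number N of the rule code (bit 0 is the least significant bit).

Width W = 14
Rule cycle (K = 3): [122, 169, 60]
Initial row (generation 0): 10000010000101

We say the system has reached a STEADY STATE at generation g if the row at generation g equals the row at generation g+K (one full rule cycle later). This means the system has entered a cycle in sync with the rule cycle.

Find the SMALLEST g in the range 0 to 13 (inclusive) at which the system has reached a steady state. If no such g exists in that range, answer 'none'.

Gen 0: 10000010000101
Gen 1 (rule 122): 01000101001010
Gen 2 (rule 169): 00010010000100
Gen 3 (rule 60): 00011011000110
Gen 4 (rule 122): 00111111101111
Gen 5 (rule 169): 10111111011110
Gen 6 (rule 60): 11100000110001
Gen 7 (rule 122): 10110001111010
Gen 8 (rule 169): 01100101110100
Gen 9 (rule 60): 01010111001110
Gen 10 (rule 122): 10101101111011
Gen 11 (rule 169): 01011011110110
Gen 12 (rule 60): 01110110001101
Gen 13 (rule 122): 11011111011110
Gen 14 (rule 169): 10111110111100
Gen 15 (rule 60): 11100001100010
Gen 16 (rule 122): 10110011110101

Answer: none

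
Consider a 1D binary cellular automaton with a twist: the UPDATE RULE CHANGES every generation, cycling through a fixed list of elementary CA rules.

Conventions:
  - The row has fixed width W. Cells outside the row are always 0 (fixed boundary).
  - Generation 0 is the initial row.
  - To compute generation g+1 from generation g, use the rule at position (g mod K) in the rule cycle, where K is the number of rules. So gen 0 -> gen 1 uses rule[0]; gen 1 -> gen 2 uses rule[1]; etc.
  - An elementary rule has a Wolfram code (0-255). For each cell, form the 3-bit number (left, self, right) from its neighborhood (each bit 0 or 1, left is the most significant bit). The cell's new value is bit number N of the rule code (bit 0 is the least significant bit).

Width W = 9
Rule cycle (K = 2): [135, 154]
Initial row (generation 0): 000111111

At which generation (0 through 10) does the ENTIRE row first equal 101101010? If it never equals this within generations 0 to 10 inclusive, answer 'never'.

Gen 0: 000111111
Gen 1 (rule 135): 111011110
Gen 2 (rule 154): 110011101
Gen 3 (rule 135): 000101001
Gen 4 (rule 154): 001000110
Gen 5 (rule 135): 111011000
Gen 6 (rule 154): 110010100
Gen 7 (rule 135): 000110101
Gen 8 (rule 154): 001100000
Gen 9 (rule 135): 110001111
Gen 10 (rule 154): 101011110

Answer: never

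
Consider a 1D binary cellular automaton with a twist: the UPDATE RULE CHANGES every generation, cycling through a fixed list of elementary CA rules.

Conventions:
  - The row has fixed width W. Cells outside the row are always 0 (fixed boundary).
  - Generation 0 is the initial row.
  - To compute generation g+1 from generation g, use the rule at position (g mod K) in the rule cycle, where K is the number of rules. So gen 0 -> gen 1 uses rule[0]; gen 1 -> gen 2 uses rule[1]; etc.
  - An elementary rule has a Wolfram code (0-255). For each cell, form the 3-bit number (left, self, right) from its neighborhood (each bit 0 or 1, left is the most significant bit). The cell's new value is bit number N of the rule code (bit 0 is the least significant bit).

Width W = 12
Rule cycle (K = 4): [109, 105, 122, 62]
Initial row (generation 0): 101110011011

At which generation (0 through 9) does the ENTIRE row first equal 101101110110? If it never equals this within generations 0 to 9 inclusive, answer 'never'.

Answer: 7

Derivation:
Gen 0: 101110011011
Gen 1 (rule 109): 111010011111
Gen 2 (rule 105): 101100010001
Gen 3 (rule 122): 011110101010
Gen 4 (rule 62): 110001111111
Gen 5 (rule 109): 110101000001
Gen 6 (rule 105): 111010011100
Gen 7 (rule 122): 101101110110
Gen 8 (rule 62): 111011001101
Gen 9 (rule 109): 101111001111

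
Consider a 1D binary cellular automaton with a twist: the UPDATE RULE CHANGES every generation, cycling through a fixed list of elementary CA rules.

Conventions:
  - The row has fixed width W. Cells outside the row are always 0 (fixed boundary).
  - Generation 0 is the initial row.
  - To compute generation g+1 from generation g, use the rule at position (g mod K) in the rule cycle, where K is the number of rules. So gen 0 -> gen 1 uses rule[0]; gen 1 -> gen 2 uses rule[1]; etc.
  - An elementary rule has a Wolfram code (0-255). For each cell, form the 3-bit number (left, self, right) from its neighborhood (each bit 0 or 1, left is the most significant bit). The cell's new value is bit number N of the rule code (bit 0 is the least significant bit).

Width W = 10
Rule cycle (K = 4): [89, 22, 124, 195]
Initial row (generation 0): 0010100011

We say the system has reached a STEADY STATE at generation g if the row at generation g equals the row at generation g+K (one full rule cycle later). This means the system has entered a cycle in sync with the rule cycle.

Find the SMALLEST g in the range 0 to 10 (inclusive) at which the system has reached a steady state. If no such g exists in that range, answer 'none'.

Answer: none

Derivation:
Gen 0: 0010100011
Gen 1 (rule 89): 1000011011
Gen 2 (rule 22): 1100100000
Gen 3 (rule 124): 1110110000
Gen 4 (rule 195): 0110010111
Gen 5 (rule 89): 0111000101
Gen 6 (rule 22): 1000101101
Gen 7 (rule 124): 1100111111
Gen 8 (rule 195): 0101011111
Gen 9 (rule 89): 0000010001
Gen 10 (rule 22): 0000111011
Gen 11 (rule 124): 0000101111
Gen 12 (rule 195): 1111000111
Gen 13 (rule 89): 1001110101
Gen 14 (rule 22): 1110000101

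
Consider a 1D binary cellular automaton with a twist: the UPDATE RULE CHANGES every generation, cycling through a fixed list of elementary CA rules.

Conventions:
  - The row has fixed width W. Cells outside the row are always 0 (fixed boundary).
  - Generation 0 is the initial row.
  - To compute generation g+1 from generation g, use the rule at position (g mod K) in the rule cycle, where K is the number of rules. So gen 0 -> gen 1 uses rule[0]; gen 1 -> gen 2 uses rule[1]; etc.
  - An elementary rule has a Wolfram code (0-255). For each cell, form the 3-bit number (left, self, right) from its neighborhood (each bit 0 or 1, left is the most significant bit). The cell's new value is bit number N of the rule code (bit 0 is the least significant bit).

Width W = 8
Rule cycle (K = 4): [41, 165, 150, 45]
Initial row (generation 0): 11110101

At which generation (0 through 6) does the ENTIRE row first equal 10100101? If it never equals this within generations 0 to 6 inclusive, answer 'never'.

Gen 0: 11110101
Gen 1 (rule 41): 10001010
Gen 2 (rule 165): 10101110
Gen 3 (rule 150): 10100101
Gen 4 (rule 45): 11100111
Gen 5 (rule 41): 10000100
Gen 6 (rule 165): 10110101

Answer: 3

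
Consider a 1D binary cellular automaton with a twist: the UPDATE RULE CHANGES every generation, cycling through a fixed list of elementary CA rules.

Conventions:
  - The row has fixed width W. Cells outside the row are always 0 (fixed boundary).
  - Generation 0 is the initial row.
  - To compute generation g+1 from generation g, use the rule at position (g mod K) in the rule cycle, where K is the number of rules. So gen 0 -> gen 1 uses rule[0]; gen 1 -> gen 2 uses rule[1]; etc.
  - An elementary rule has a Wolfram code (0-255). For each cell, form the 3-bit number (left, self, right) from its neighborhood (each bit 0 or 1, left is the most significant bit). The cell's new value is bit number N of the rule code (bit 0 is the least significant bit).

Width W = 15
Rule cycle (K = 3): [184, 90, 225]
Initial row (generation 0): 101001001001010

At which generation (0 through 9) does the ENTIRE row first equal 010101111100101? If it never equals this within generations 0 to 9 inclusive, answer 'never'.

Gen 0: 101001001001010
Gen 1 (rule 184): 010100100100101
Gen 2 (rule 90): 100011011011000
Gen 3 (rule 225): 001001101101011
Gen 4 (rule 184): 000101011010110
Gen 5 (rule 90): 001000011000111
Gen 6 (rule 225): 100011001010011
Gen 7 (rule 184): 010010100101010
Gen 8 (rule 90): 101100011000001
Gen 9 (rule 225): 010101001011100

Answer: never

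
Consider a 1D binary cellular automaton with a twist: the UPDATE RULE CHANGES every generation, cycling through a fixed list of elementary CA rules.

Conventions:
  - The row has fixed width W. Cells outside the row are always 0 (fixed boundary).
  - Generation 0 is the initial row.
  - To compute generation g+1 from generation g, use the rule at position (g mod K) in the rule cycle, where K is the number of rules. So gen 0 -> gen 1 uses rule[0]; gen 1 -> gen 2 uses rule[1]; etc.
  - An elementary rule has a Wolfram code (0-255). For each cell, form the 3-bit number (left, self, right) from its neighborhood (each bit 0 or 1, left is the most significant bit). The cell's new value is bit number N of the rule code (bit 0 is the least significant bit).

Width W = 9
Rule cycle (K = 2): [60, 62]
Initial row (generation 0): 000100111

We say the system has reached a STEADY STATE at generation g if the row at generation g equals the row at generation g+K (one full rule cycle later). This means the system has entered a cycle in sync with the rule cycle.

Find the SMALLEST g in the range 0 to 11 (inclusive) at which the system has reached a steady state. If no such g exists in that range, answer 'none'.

Answer: none

Derivation:
Gen 0: 000100111
Gen 1 (rule 60): 000110100
Gen 2 (rule 62): 001101110
Gen 3 (rule 60): 001011001
Gen 4 (rule 62): 011110111
Gen 5 (rule 60): 010001100
Gen 6 (rule 62): 111011010
Gen 7 (rule 60): 100110111
Gen 8 (rule 62): 111101100
Gen 9 (rule 60): 100011010
Gen 10 (rule 62): 110110111
Gen 11 (rule 60): 101101100
Gen 12 (rule 62): 111011010
Gen 13 (rule 60): 100110111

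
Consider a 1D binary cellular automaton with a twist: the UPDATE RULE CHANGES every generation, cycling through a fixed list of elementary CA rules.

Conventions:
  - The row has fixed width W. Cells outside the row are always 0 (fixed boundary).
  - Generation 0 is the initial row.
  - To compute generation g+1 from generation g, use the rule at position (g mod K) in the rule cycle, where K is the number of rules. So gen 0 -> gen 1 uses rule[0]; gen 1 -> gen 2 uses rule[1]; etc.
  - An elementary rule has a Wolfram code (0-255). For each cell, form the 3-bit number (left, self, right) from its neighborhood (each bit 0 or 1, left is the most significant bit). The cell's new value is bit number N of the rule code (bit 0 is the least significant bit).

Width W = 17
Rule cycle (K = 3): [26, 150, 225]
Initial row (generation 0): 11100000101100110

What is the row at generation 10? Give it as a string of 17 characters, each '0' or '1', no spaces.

Gen 0: 11100000101100110
Gen 1 (rule 26): 10010001001011101
Gen 2 (rule 150): 11111011111001001
Gen 3 (rule 225): 01111101111000000
Gen 4 (rule 26): 11000001000100000
Gen 5 (rule 150): 00100011101110000
Gen 6 (rule 225): 10001001110110111
Gen 7 (rule 26): 01010111000100100
Gen 8 (rule 150): 11010010101111110
Gen 9 (rule 225): 01100001010111110
Gen 10 (rule 26): 11010010000100001

Answer: 11010010000100001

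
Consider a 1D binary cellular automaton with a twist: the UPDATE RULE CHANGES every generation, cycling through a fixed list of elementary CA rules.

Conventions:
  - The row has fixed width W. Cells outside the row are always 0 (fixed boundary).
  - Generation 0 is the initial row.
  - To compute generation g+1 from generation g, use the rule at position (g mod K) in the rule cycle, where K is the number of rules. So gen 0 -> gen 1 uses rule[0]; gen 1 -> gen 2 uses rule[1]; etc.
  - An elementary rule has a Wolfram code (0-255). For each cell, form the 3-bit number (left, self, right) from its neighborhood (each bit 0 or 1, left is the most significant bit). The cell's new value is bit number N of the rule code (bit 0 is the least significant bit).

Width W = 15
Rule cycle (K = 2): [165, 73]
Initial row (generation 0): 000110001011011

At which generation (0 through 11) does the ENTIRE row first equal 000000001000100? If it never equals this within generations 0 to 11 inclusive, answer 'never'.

Answer: 6

Derivation:
Gen 0: 000110001011011
Gen 1 (rule 165): 110000101100100
Gen 2 (rule 73): 110110001100001
Gen 3 (rule 165): 001000100001101
Gen 4 (rule 73): 100010001101100
Gen 5 (rule 165): 101010100010001
Gen 6 (rule 73): 000000001000100
Gen 7 (rule 165): 111111101010101
Gen 8 (rule 73): 100000100000000
Gen 9 (rule 165): 101110101111111
Gen 10 (rule 73): 001010001000001
Gen 11 (rule 165): 101110101011101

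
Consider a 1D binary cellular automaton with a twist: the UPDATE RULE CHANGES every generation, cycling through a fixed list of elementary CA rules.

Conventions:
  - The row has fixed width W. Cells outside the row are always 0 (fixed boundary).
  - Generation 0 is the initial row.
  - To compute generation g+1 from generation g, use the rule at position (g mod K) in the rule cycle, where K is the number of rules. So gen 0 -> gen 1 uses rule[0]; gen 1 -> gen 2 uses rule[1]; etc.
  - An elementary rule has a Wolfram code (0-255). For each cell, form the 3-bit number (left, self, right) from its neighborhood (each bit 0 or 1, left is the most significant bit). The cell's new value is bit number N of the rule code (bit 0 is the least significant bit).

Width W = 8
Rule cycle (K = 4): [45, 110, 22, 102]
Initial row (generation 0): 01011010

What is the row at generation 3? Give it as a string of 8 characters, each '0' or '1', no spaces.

Answer: 00000001

Derivation:
Gen 0: 01011010
Gen 1 (rule 45): 01110110
Gen 2 (rule 110): 11011110
Gen 3 (rule 22): 00000001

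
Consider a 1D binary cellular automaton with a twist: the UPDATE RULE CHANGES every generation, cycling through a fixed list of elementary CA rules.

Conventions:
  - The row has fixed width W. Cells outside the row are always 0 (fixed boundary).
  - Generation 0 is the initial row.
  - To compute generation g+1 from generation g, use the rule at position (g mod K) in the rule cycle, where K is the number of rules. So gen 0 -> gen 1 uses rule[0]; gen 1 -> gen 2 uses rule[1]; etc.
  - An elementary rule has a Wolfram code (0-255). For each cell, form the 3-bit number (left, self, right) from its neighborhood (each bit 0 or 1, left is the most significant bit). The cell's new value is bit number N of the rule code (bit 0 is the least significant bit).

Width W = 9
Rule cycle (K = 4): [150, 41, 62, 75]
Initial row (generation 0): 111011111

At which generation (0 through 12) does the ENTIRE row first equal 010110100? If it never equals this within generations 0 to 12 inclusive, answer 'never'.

Gen 0: 111011111
Gen 1 (rule 150): 010001110
Gen 2 (rule 41): 000101000
Gen 3 (rule 62): 001111100
Gen 4 (rule 75): 111000101
Gen 5 (rule 150): 010101101
Gen 6 (rule 41): 001011010
Gen 7 (rule 62): 011110111
Gen 8 (rule 75): 110010101
Gen 9 (rule 150): 001110101
Gen 10 (rule 41): 101001010
Gen 11 (rule 62): 111111111
Gen 12 (rule 75): 100000001

Answer: never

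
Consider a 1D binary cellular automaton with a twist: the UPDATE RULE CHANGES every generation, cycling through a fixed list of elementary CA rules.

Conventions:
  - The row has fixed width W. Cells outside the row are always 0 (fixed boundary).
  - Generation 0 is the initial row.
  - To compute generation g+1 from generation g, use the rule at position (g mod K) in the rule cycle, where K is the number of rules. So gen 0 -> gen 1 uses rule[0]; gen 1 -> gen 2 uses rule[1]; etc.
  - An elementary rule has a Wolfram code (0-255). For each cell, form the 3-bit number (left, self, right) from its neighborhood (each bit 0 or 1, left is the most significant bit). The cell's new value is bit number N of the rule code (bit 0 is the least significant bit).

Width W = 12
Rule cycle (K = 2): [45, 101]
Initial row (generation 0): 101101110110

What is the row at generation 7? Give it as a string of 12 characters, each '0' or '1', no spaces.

Gen 0: 101101110110
Gen 1 (rule 45): 111011001100
Gen 2 (rule 101): 001101000101
Gen 3 (rule 45): 101011010111
Gen 4 (rule 101): 111101111001
Gen 5 (rule 45): 100011000001
Gen 6 (rule 101): 101001011101
Gen 7 (rule 45): 111001110011

Answer: 111001110011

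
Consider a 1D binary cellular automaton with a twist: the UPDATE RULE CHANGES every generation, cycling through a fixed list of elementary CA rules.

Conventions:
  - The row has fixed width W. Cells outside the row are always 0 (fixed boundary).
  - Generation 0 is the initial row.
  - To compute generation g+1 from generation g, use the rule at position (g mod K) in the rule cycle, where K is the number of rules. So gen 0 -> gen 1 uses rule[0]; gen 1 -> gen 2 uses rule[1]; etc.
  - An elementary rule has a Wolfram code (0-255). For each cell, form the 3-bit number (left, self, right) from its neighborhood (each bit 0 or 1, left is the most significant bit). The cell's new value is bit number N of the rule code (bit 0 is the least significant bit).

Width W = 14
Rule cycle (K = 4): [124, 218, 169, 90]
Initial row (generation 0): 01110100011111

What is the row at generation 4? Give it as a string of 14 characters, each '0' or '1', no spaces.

Answer: 00110001000010

Derivation:
Gen 0: 01110100011111
Gen 1 (rule 124): 01011110010001
Gen 2 (rule 218): 10011111101010
Gen 3 (rule 169): 00011111010100
Gen 4 (rule 90): 00110001000010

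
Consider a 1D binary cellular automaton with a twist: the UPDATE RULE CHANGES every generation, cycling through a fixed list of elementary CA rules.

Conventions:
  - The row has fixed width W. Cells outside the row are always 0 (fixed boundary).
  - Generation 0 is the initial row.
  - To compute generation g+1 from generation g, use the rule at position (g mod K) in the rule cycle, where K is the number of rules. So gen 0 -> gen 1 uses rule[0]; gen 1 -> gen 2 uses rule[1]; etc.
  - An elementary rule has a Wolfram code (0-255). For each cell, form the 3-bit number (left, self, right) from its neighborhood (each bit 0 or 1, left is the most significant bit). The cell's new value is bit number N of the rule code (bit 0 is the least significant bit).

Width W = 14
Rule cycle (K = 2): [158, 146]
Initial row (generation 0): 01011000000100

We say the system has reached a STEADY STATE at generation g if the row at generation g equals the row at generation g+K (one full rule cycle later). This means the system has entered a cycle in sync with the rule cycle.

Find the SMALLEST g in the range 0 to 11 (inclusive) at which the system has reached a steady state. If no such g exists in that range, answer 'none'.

Gen 0: 01011000000100
Gen 1 (rule 158): 11010100001110
Gen 2 (rule 146): 00000010010101
Gen 3 (rule 158): 00000111110101
Gen 4 (rule 146): 00001011100000
Gen 5 (rule 158): 00011011010000
Gen 6 (rule 146): 00100000001000
Gen 7 (rule 158): 01110000011100
Gen 8 (rule 146): 10101000101010
Gen 9 (rule 158): 10101101101011
Gen 10 (rule 146): 00000000000000
Gen 11 (rule 158): 00000000000000
Gen 12 (rule 146): 00000000000000
Gen 13 (rule 158): 00000000000000

Answer: 10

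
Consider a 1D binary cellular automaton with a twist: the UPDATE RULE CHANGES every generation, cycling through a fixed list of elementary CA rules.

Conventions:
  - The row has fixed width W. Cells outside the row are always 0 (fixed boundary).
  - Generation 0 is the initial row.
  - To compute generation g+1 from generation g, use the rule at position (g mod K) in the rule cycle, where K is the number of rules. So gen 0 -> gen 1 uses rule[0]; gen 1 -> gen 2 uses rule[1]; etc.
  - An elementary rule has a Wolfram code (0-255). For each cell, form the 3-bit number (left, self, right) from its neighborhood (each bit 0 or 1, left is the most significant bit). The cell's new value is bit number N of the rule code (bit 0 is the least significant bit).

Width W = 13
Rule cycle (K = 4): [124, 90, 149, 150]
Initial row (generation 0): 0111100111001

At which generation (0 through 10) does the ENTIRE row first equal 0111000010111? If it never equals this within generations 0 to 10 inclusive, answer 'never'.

Gen 0: 0111100111001
Gen 1 (rule 124): 0100110101101
Gen 2 (rule 90): 1011110001100
Gen 3 (rule 149): 1001101100011
Gen 4 (rule 150): 1110000010100
Gen 5 (rule 124): 1011000011110
Gen 6 (rule 90): 0011100110011
Gen 7 (rule 149): 1001010001000
Gen 8 (rule 150): 1111011011100
Gen 9 (rule 124): 1001111110110
Gen 10 (rule 90): 0111000010111

Answer: 10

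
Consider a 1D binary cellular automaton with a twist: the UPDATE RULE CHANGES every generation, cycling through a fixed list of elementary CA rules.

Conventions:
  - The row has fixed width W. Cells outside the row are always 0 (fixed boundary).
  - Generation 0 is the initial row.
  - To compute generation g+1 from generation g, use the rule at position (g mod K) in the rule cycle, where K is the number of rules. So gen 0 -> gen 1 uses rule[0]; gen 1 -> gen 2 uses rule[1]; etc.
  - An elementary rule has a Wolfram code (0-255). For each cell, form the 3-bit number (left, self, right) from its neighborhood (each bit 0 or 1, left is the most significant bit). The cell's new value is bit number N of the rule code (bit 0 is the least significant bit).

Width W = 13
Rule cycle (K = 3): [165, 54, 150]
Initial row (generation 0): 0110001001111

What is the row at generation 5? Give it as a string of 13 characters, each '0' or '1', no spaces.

Answer: 1100111001001

Derivation:
Gen 0: 0110001001111
Gen 1 (rule 165): 0000101000110
Gen 2 (rule 54): 0001111101001
Gen 3 (rule 150): 0010111001111
Gen 4 (rule 165): 1011010000110
Gen 5 (rule 54): 1100111001001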